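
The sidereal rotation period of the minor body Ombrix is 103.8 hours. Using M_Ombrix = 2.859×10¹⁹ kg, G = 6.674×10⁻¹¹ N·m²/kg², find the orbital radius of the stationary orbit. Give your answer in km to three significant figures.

r_sync ≈ 1890 km

μ = GM = 6.674×10⁻¹¹ × 2.859×10¹⁹ = 1.908×10⁹ m³/s².
T = 103.8 hours = 3.737×10⁵ s.
A synchronous orbit has period T, so by Kepler's third law a = (μT²/4π²)^(1/3).
μT²/4π² = 1.908×10⁹ × (3.737×10⁵)² / 39.48 = 6.749×10¹⁸ m³.
a = 1.890×10⁶ m = 1889.8 km.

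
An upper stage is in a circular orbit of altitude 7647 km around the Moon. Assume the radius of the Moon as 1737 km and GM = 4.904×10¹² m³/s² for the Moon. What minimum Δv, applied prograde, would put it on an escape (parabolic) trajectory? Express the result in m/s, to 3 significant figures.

r = 1737 + 7647 = 9384.0 km = 9.3840×10⁶ m.
Circular speed v_c = √(μ/r) = 722.9 m/s.
Escape speed v_esc = √(2μ/r) = √2 × v_c = 1022 m/s.
Δv = v_esc − v_c = 299.4 m/s.

Δv ≈ 299 m/s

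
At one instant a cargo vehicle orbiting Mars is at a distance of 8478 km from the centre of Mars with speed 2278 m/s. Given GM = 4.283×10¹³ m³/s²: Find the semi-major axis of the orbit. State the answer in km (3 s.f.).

a ≈ 8720 km

r = 8.478×10⁶ m.
Vis-viva rearranged: 1/a = 2/r − v²/μ = 2.359×10⁻⁷ − 1.212×10⁻⁷ = 1.147×10⁻⁷ m⁻¹.
a = 8.715×10⁶ m = 8715.0 km.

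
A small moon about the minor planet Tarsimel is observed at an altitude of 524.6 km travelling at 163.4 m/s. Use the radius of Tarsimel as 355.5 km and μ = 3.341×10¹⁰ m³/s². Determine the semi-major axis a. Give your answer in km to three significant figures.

a ≈ 679 km

r = 355.5 + 524.6 = 880.10 km = 8.801×10⁵ m.
Vis-viva rearranged: 1/a = 2/r − v²/μ = 2.272×10⁻⁶ − 7.991×10⁻⁷ = 1.473×10⁻⁶ m⁻¹.
a = 6.787×10⁵ m = 678.74 km.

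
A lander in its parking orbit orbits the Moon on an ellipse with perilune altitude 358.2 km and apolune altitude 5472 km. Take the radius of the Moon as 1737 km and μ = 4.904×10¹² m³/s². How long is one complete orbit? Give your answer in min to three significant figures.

r_p = 1737 + 358.2 = 2095.2 km = 2.0952×10⁶ m.
r_a = 1737 + 5472 = 7209.0 km = 7.2090×10⁶ m.
Semi-major axis a = (r_p + r_a)/2 = (2095.2 + 7209.0)/2 = 4652.1 km = 4.652×10⁶ m.
By Kepler's third law T = 2π√(a³/μ) = 2π × 4.531×10³ = 2.847×10⁴ s.
= 474.5 min.

T ≈ 474 min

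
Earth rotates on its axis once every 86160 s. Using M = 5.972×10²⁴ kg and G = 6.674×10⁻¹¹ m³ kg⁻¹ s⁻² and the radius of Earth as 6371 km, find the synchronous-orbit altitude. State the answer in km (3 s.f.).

μ = GM = 6.674×10⁻¹¹ × 5.972×10²⁴ = 3.986×10¹⁴ m³/s².
A synchronous orbit has period T, so by Kepler's third law a = (μT²/4π²)^(1/3).
μT²/4π² = 3.986×10¹⁴ × (8.616×10⁴)² / 39.48 = 7.495×10²² m³.
a = 4.216×10⁷ m = 42162 km.
Altitude h = a − R = 42162 − 6371 = 35791 km.

h_sync ≈ 35800 km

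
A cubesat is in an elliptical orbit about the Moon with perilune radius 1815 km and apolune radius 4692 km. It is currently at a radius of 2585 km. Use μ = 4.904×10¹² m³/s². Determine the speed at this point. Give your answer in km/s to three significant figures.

v ≈ 1.51 km/s

Semi-major axis a = (r_p + r_a)/2 = 3253.5 km = 3.254×10⁶ m.
Vis-viva: v² = μ(2/r − 1/a) = 4.904×10¹² × (7.737×10⁻⁷ − 3.074×10⁻⁷) = 2.287×10⁶ m²/s².
v = 1512 m/s = 1.512 km/s.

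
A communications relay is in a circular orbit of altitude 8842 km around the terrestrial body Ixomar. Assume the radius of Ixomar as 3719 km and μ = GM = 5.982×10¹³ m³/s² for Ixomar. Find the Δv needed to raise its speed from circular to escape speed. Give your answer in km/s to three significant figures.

r = 3719 + 8842 = 12561 km = 1.2561×10⁷ m.
Circular speed v_c = √(μ/r) = 2182 m/s.
Escape speed v_esc = √(2μ/r) = √2 × v_c = 3086 m/s.
Δv = v_esc − v_c = 903.9 m/s = 0.9039 km/s.

Δv ≈ 0.904 km/s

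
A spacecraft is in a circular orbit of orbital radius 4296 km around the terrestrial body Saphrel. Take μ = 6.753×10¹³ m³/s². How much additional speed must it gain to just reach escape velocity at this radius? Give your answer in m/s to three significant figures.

r = 4296 km = 4.296×10⁶ m.
Circular speed v_c = √(μ/r) = 3965 m/s.
Escape speed v_esc = √(2μ/r) = √2 × v_c = 5607 m/s.
Δv = v_esc − v_c = 1642 m/s.

Δv ≈ 1640 m/s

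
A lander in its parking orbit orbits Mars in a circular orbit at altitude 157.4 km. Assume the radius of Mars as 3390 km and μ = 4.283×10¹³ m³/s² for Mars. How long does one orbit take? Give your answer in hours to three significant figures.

r = 3390 + 157.4 = 3547.4 km = 3.5474×10⁶ m.
Kepler's third law: T = 2π√(r³/μ) = 2π√((3.547×10⁶)³ / 4.283×10¹³).
r³/μ = 1.042×10⁶ s², so T = 2π × 1.021×10³ = 6.415×10³ s.
Converting: 6.415×10³ s ÷ 3600 = 1.782 hours.

T ≈ 1.78 hours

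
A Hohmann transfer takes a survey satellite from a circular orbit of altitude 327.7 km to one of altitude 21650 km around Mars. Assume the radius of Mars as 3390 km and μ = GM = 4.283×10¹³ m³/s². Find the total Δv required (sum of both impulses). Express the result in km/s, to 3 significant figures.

Δv_total ≈ 1.73 km/s

r₁ = 3390 + 327.7 = 3717.7 km = 3.7177×10⁶ m.
r₂ = 3390 + 21650 = 25040 km = 2.5040×10⁷ m.
Transfer ellipse a_t = (r₁ + r₂)/2 = 1.438×10⁷ m.
At r₁: circular v_c1 = √(μ/r₁) = 3394 m/s; transfer-periapsis v_p = √[μ(2/r₁ − 1/a_t)] = 4479 m/s.
Δv₁ = v_p − v_c1 = 1085 m/s.
At r₂: circular v_c2 = √(μ/r₂) = 1308 m/s; transfer-apoapsis v_a = √[μ(2/r₂ − 1/a_t)] = 665.0 m/s.
Δv₂ = v_c2 − v_a = 642.8 m/s.
Total Δv = Δv₁ + Δv₂ = 1728 m/s = 1.728 km/s.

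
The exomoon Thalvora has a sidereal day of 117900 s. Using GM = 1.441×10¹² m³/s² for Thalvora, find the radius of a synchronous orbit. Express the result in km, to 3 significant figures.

r_sync ≈ 7980 km

A synchronous orbit has period T, so by Kepler's third law a = (μT²/4π²)^(1/3).
μT²/4π² = 1.441×10¹² × (1.179×10⁵)² / 39.48 = 5.074×10²⁰ m³.
a = 7.976×10⁶ m = 7975.9 km.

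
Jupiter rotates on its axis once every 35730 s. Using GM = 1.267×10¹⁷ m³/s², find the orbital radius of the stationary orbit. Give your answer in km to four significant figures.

r_sync ≈ 1.600×10⁵ km

A synchronous orbit has period T, so by Kepler's third law a = (μT²/4π²)^(1/3).
μT²/4π² = 1.267×10¹⁷ × (3.573×10⁴)² / 39.48 = 4.097×10²⁴ m³.
a = 1.600×10⁸ m = 1.6002×10⁵ km.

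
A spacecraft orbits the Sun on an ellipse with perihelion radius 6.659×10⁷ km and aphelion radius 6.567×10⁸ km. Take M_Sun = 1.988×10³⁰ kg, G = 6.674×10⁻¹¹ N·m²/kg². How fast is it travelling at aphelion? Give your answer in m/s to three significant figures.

μ = GM = 6.674×10⁻¹¹ × 1.988×10³⁰ = 1.327×10²⁰ m³/s².
Semi-major axis a = (r_p + r_a)/2 = 3.6164×10⁸ km = 3.616×10¹¹ m.
Vis-viva: v² = μ(2/r − 1/a) = 1.327×10²⁰ × (3.046×10⁻¹² − 2.765×10⁻¹²) = 3.720×10⁷ m²/s².
v = 6099 m/s.

v ≈ 6100 m/s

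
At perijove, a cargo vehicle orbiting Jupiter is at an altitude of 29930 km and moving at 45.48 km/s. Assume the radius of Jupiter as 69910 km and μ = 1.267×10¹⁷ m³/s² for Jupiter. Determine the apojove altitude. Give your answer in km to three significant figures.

r_p = 69910 + 29930 = 99840 km = 9.984×10⁷ m.
Specific energy ε = v²/2 − μ/r = -2.348×10⁸ J/kg, so a = −μ/(2ε) = 2.698×10⁸ m.
The apsides satisfy r_p + r_a = 2a, so the apojove radius is 2a − r_p = 4.397×10⁸ m = 4.3973×10⁵ km.
Apojove altitude = 4.3973×10⁵ − 69910 = 3.6982×10⁵ km.

apojove altitude ≈ 3.70×10⁵ km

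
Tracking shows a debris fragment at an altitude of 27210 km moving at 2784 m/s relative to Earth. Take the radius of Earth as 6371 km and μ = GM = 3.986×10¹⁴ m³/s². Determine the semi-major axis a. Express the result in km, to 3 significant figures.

a ≈ 24900 km

r = 6371 + 27210 = 33581 km = 3.358×10⁷ m.
Vis-viva rearranged: 1/a = 2/r − v²/μ = 5.956×10⁻⁸ − 1.944×10⁻⁸ = 4.011×10⁻⁸ m⁻¹.
a = 2.493×10⁷ m = 24930 km.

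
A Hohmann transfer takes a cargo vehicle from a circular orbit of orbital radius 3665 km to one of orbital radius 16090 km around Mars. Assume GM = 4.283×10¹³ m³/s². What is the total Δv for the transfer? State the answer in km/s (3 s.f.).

r₁ = 3665 km = 3.665×10⁶ m.
r₂ = 16090 km = 1.609×10⁷ m.
Transfer ellipse a_t = (r₁ + r₂)/2 = 9.878×10⁶ m.
At r₁: circular v_c1 = √(μ/r₁) = 3419 m/s; transfer-periapsis v_p = √[μ(2/r₁ − 1/a_t)] = 4363 m/s.
Δv₁ = v_p − v_c1 = 944.6 m/s.
At r₂: circular v_c2 = √(μ/r₂) = 1632 m/s; transfer-apoapsis v_a = √[μ(2/r₂ − 1/a_t)] = 993.8 m/s.
Δv₂ = v_c2 − v_a = 637.7 m/s.
Total Δv = Δv₁ + Δv₂ = 1582 m/s = 1.582 km/s.

Δv_total ≈ 1.58 km/s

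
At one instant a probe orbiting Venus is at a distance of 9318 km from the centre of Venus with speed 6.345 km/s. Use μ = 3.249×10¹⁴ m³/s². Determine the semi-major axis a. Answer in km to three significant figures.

r = 9.318×10⁶ m.
Vis-viva rearranged: 1/a = 2/r − v²/μ = 2.146×10⁻⁷ − 1.239×10⁻⁷ = 9.073×10⁻⁸ m⁻¹.
a = 1.102×10⁷ m = 11022 km.

a ≈ 11000 km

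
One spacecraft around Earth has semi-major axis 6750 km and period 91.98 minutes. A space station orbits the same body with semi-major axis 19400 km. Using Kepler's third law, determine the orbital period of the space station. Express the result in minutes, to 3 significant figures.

T₂ ≈ 448 minutes

Kepler's third law: T² ∝ a³, so T₂ = T₁ (a₂/a₁)^(3/2).
a₂/a₁ = 2.874, (a₂/a₁)^(3/2) = 4.872.
T₂ = 91.98 × 4.872 = 448.2 minutes.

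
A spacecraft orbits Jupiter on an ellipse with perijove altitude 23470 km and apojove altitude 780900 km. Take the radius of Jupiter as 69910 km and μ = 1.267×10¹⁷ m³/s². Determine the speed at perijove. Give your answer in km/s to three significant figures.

v ≈ 49.4 km/s

r_p = 69910 + 23470 = 93380 km = 9.3380×10⁷ m.
r_a = 69910 + 780900 = 850810 km = 8.5081×10⁸ m.
Semi-major axis a = (r_p + r_a)/2 = 4.7210×10⁵ km = 4.721×10⁸ m.
Vis-viva: v² = μ(2/r − 1/a) = 1.267×10¹⁷ × (2.142×10⁻⁸ − 2.118×10⁻⁹) = 2.445×10⁹ m²/s².
v = 49450 m/s = 49.45 km/s.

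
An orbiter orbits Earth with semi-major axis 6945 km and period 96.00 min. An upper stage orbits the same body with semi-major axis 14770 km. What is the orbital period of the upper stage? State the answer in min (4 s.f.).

Kepler's third law: T² ∝ a³, so T₂ = T₁ (a₂/a₁)^(3/2).
a₂/a₁ = 2.127, (a₂/a₁)^(3/2) = 3.101.
T₂ = 96.00 × 3.101 = 297.7 min.

T₂ ≈ 297.7 min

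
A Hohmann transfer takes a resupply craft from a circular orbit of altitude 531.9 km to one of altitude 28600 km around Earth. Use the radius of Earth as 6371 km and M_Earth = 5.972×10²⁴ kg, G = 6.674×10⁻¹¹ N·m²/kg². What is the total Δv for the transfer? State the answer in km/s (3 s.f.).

μ = GM = 6.674×10⁻¹¹ × 5.972×10²⁴ = 3.986×10¹⁴ m³/s².
r₁ = 6371 + 531.9 = 6902.9 km = 6.9029×10⁶ m.
r₂ = 6371 + 28600 = 34971 km = 3.4971×10⁷ m.
Transfer ellipse a_t = (r₁ + r₂)/2 = 2.094×10⁷ m.
At r₁: circular v_c1 = √(μ/r₁) = 7599 m/s; transfer-perigee v_p = √[μ(2/r₁ − 1/a_t)] = 9821 m/s.
Δv₁ = v_p − v_c1 = 2222 m/s.
At r₂: circular v_c2 = √(μ/r₂) = 3376 m/s; transfer-apogee v_a = √[μ(2/r₂ − 1/a_t)] = 1938 m/s.
Δv₂ = v_c2 − v_a = 1438 m/s.
Total Δv = Δv₁ + Δv₂ = 3659 m/s = 3.659 km/s.

Δv_total ≈ 3.66 km/s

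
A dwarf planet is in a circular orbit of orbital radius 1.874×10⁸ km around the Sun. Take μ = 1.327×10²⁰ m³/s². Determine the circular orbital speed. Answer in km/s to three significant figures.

r = 1.874×10⁸ km = 1.874×10¹¹ m.
For a circular orbit v = √(μ/r) = √(1.327×10²⁰ / 1.874×10¹¹) = √(7.081×10⁸) = 26610 m/s.
That is 26.61 km/s.

v ≈ 26.6 km/s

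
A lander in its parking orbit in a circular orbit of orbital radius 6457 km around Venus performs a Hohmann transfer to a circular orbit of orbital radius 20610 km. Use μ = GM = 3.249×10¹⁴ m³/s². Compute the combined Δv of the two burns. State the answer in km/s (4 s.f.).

r₁ = 6457 km = 6.457×10⁶ m.
r₂ = 20610 km = 2.061×10⁷ m.
Transfer ellipse a_t = (r₁ + r₂)/2 = 1.353×10⁷ m.
At r₁: circular v_c1 = √(μ/r₁) = 7093 m/s; transfer-periapsis v_p = √[μ(2/r₁ − 1/a_t)] = 8754 m/s.
Δv₁ = v_p − v_c1 = 1660 m/s.
At r₂: circular v_c2 = √(μ/r₂) = 3970 m/s; transfer-apoapsis v_a = √[μ(2/r₂ − 1/a_t)] = 2742 m/s.
Δv₂ = v_c2 − v_a = 1228 m/s.
Total Δv = Δv₁ + Δv₂ = 2888 m/s = 2.888 km/s.

Δv_total ≈ 2.888 km/s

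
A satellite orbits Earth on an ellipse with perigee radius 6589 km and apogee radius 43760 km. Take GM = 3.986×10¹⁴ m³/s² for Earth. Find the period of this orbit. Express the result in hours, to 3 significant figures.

Semi-major axis a = (r_p + r_a)/2 = (6589.0 + 43760)/2 = 25174 km = 2.517×10⁷ m.
By Kepler's third law T = 2π√(a³/μ) = 2π × 6.327×10³ = 3.975×10⁴ s.
= 11.04 hours.

T ≈ 11.0 hours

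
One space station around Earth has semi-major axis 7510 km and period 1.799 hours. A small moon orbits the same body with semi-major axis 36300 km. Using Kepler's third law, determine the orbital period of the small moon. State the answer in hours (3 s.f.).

Kepler's third law: T² ∝ a³, so T₂ = T₁ (a₂/a₁)^(3/2).
a₂/a₁ = 4.834, (a₂/a₁)^(3/2) = 10.63.
T₂ = 1.799 × 10.63 = 19.12 hours.

T₂ ≈ 19.1 hours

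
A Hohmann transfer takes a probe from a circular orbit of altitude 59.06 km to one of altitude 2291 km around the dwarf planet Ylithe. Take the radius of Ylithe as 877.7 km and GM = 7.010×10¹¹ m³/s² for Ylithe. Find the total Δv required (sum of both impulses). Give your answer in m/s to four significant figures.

Δv_total ≈ 362.3 m/s

r₁ = 877.7 + 59.06 = 936.76 km = 9.3676×10⁵ m.
r₂ = 877.7 + 2291 = 3168.7 km = 3.1687×10⁶ m.
Transfer ellipse a_t = (r₁ + r₂)/2 = 2.053×10⁶ m.
At r₁: circular v_c1 = √(μ/r₁) = 865.1 m/s; transfer-periapsis v_p = √[μ(2/r₁ − 1/a_t)] = 1075 m/s.
Δv₁ = v_p − v_c1 = 209.7 m/s.
At r₂: circular v_c2 = √(μ/r₂) = 470.3 m/s; transfer-apoapsis v_a = √[μ(2/r₂ − 1/a_t)] = 317.7 m/s.
Δv₂ = v_c2 − v_a = 152.6 m/s.
Total Δv = Δv₁ + Δv₂ = 362.3 m/s.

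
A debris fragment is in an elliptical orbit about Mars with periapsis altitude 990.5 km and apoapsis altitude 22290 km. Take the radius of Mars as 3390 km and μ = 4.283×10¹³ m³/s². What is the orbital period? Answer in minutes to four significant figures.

T ≈ 932.4 minutes

r_p = 3390 + 990.5 = 4380.5 km = 4.3805×10⁶ m.
r_a = 3390 + 22290 = 25680 km = 2.5680×10⁷ m.
Semi-major axis a = (r_p + r_a)/2 = (4380.5 + 25680)/2 = 15030 km = 1.503×10⁷ m.
By Kepler's third law T = 2π√(a³/μ) = 2π × 8.904×10³ = 5.594×10⁴ s.
= 932.4 minutes.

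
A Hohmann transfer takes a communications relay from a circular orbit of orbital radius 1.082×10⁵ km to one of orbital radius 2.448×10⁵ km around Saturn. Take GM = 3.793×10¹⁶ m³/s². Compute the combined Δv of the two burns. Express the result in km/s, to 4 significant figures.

r₁ = 1.082×10⁵ km = 1.082×10⁸ m.
r₂ = 2.448×10⁵ km = 2.448×10⁸ m.
Transfer ellipse a_t = (r₁ + r₂)/2 = 1.765×10⁸ m.
At r₁: circular v_c1 = √(μ/r₁) = 18720 m/s; transfer-perikrone v_p = √[μ(2/r₁ − 1/a_t)] = 22050 m/s.
Δv₁ = v_p − v_c1 = 3327 m/s.
At r₂: circular v_c2 = √(μ/r₂) = 12450 m/s; transfer-apokrone v_a = √[μ(2/r₂ − 1/a_t)] = 9746 m/s.
Δv₂ = v_c2 − v_a = 2702 m/s.
Total Δv = Δv₁ + Δv₂ = 6029 m/s = 6.029 km/s.

Δv_total ≈ 6.029 km/s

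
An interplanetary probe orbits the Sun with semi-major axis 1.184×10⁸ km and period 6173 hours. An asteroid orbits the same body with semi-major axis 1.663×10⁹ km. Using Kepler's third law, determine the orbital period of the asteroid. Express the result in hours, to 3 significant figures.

Kepler's third law: T² ∝ a³, so T₂ = T₁ (a₂/a₁)^(3/2).
a₂/a₁ = 14.05, (a₂/a₁)^(3/2) = 52.64.
T₂ = 6173 × 52.64 = 3.249×10⁵ hours.

T₂ ≈ 3.25×10⁵ hours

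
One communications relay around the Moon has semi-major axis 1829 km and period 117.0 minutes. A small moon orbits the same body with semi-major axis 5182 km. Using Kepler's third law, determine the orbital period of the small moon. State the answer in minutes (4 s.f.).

T₂ ≈ 558.0 minutes

Kepler's third law: T² ∝ a³, so T₂ = T₁ (a₂/a₁)^(3/2).
a₂/a₁ = 2.833, (a₂/a₁)^(3/2) = 4.769.
T₂ = 117.0 × 4.769 = 558.0 minutes.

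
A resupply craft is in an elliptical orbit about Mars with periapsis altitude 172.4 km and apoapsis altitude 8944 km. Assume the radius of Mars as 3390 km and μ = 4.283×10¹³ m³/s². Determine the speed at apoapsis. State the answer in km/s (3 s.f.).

r_p = 3390 + 172.4 = 3562.4 km = 3.5624×10⁶ m.
r_a = 3390 + 8944 = 12334 km = 1.2334×10⁷ m.
Semi-major axis a = (r_p + r_a)/2 = 7948.2 km = 7.948×10⁶ m.
Vis-viva: v² = μ(2/r − 1/a) = 4.283×10¹³ × (1.622×10⁻⁷ − 1.258×10⁻⁷) = 1.556×10⁶ m²/s².
v = 1248 m/s = 1.248 km/s.

v ≈ 1.25 km/s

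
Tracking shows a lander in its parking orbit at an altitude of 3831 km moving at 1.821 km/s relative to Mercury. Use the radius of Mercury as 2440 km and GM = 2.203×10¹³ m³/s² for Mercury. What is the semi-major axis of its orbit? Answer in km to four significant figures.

a ≈ 5938 km

r = 2440 + 3831 = 6271.0 km = 6.271×10⁶ m.
Specific orbital energy ε = v²/2 − μ/r = (1821)²/2 − 2.203×10¹³/6.271×10⁶ = -1.855×10⁶ J/kg.
Since ε = −μ/(2a), a = −μ/(2ε) = 5.938×10⁶ m = 5938.1 km.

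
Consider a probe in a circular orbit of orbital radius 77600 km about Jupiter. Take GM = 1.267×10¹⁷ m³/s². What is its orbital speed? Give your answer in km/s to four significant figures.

r = 77600 km = 7.760×10⁷ m.
For a circular orbit v = √(μ/r) = √(1.267×10¹⁷ / 7.760×10⁷) = √(1.633×10⁹) = 40410 m/s.
That is 40.41 km/s.

v ≈ 40.41 km/s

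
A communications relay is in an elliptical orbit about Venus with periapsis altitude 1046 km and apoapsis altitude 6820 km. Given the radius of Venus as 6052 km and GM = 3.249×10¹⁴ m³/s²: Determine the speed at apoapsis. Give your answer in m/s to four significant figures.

v ≈ 4236 m/s

r_p = 6052 + 1046 = 7098.0 km = 7.0980×10⁶ m.
r_a = 6052 + 6820 = 12872 km = 1.2872×10⁷ m.
Semi-major axis a = (r_p + r_a)/2 = 9985.0 km = 9.985×10⁶ m.
Vis-viva: v² = μ(2/r − 1/a) = 3.249×10¹⁴ × (1.554×10⁻⁷ − 1.002×10⁻⁷) = 1.794×10⁷ m²/s².
v = 4236 m/s.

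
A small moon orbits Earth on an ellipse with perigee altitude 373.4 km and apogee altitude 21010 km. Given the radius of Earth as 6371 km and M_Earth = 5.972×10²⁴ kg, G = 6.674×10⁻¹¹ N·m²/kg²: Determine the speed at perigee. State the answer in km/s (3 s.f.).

v ≈ 9.74 km/s

μ = GM = 6.674×10⁻¹¹ × 5.972×10²⁴ = 3.986×10¹⁴ m³/s².
r_p = 6371 + 373.4 = 6744.4 km = 6.7444×10⁶ m.
r_a = 6371 + 21010 = 27381 km = 2.7381×10⁷ m.
Semi-major axis a = (r_p + r_a)/2 = 17063 km = 1.706×10⁷ m.
Vis-viva: v² = μ(2/r − 1/a) = 3.986×10¹⁴ × (2.965×10⁻⁷ − 5.861×10⁻⁸) = 9.483×10⁷ m²/s².
v = 9738 m/s = 9.738 km/s.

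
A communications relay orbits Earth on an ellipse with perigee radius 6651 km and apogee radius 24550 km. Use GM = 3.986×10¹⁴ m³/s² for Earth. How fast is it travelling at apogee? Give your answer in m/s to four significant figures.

Semi-major axis a = (r_p + r_a)/2 = 15600 km = 1.560×10⁷ m.
Vis-viva: v² = μ(2/r − 1/a) = 3.986×10¹⁴ × (8.147×10⁻⁸ − 6.410×10⁻⁸) = 6.922×10⁶ m²/s².
v = 2631 m/s.

v ≈ 2631 m/s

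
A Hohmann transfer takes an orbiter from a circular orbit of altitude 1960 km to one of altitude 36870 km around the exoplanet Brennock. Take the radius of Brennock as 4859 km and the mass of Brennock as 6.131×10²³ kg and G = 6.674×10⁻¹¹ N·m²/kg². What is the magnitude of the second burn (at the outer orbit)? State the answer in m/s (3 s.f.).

Δv ≈ 465 m/s

μ = GM = 6.674×10⁻¹¹ × 6.131×10²³ = 4.092×10¹³ m³/s².
r₁ = 4859 + 1960 = 6819.0 km = 6.8190×10⁶ m.
r₂ = 4859 + 36870 = 41729 km = 4.1729×10⁷ m.
Transfer ellipse a_t = (r₁ + r₂)/2 = 2.427×10⁷ m.
At r₁: circular v_c1 = √(μ/r₁) = 2450 m/s; transfer-periapsis v_p = √[μ(2/r₁ − 1/a_t)] = 3212 m/s.
At r₂: circular v_c2 = √(μ/r₂) = 990.2 m/s; transfer-apoapsis v_a = √[μ(2/r₂ − 1/a_t)] = 524.8 m/s.
Δv₂ = v_c2 − v_a = 465.4 m/s.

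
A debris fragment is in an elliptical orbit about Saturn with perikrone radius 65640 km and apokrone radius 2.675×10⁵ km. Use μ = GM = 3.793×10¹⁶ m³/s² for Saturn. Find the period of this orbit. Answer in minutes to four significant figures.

T ≈ 1156 minutes

Semi-major axis a = (r_p + r_a)/2 = (65640 + 2.6750×10⁵)/2 = 1.6657×10⁵ km = 1.666×10⁸ m.
By Kepler's third law T = 2π√(a³/μ) = 2π × 1.104×10⁴ = 6.936×10⁴ s.
= 1156 minutes.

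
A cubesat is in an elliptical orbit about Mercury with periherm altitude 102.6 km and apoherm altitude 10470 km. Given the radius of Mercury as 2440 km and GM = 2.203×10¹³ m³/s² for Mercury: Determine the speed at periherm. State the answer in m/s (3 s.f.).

r_p = 2440 + 102.6 = 2542.6 km = 2.5426×10⁶ m.
r_a = 2440 + 10470 = 12910 km = 1.2910×10⁷ m.
Semi-major axis a = (r_p + r_a)/2 = 7726.3 km = 7.726×10⁶ m.
Vis-viva: v² = μ(2/r − 1/a) = 2.203×10¹³ × (7.866×10⁻⁷ − 1.294×10⁻⁷) = 1.448×10⁷ m²/s².
v = 3805 m/s.

v ≈ 3800 m/s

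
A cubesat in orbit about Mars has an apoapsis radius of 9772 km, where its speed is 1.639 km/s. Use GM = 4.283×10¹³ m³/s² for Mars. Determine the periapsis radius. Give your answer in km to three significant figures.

r_a = 9.772×10⁶ m.
Specific energy ε = v²/2 − μ/r = -3.040×10⁶ J/kg, so a = −μ/(2ε) = 7.045×10⁶ m.
The apsides satisfy r_p + r_a = 2a, so the periapsis radius is 2a − r_a = 4.318×10⁶ m = 4317.9 km.

periapsis radius ≈ 4320 km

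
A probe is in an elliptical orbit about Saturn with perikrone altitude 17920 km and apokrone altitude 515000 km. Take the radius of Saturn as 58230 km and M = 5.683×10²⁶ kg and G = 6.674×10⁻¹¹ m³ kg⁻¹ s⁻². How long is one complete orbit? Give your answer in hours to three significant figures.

T ≈ 52.4 hours

μ = GM = 6.674×10⁻¹¹ × 5.683×10²⁶ = 3.793×10¹⁶ m³/s².
r_p = 58230 + 17920 = 76150 km = 7.6150×10⁷ m.
r_a = 58230 + 515000 = 573230 km = 5.7323×10⁸ m.
Semi-major axis a = (r_p + r_a)/2 = (76150 + 5.7323×10⁵)/2 = 3.2469×10⁵ km = 3.247×10⁸ m.
By Kepler's third law T = 2π√(a³/μ) = 2π × 3.004×10⁴ = 1.888×10⁵ s.
= 52.43 hours.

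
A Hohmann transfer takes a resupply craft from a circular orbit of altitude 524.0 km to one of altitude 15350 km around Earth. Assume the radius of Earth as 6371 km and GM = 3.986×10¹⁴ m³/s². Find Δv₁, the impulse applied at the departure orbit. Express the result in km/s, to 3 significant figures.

r₁ = 6371 + 524.0 = 6895.0 km = 6.8950×10⁶ m.
r₂ = 6371 + 15350 = 21721 km = 2.1721×10⁷ m.
Transfer ellipse a_t = (r₁ + r₂)/2 = 1.431×10⁷ m.
At r₁: circular v_c1 = √(μ/r₁) = 7603 m/s; transfer-perigee v_p = √[μ(2/r₁ − 1/a_t)] = 9368 m/s.
Δv₁ = v_p − v_c1 = 1765 m/s.
= 1.765 km/s.

Δv ≈ 1.76 km/s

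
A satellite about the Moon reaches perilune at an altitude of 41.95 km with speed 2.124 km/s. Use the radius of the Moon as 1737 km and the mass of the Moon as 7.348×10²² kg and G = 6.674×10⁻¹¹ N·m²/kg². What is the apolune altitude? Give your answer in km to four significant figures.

μ = GM = 6.674×10⁻¹¹ × 7.348×10²² = 4.904×10¹² m³/s².
r_p = 1737 + 41.95 = 1779.0 km = 1.779×10⁶ m.
Specific energy ε = v²/2 − μ/r = -5.010×10⁵ J/kg, so a = −μ/(2ε) = 4.894×10⁶ m.
The apsides satisfy r_p + r_a = 2a, so the apolune radius is 2a − r_p = 8.009×10⁶ m = 8009.1 km.
Apolune altitude = 8009.1 − 1737 = 6272.1 km.

apolune altitude ≈ 6272 km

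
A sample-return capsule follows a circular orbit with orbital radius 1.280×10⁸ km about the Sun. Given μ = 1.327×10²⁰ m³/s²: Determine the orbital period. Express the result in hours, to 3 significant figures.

r = 1.280×10⁸ km = 1.280×10¹¹ m.
Kepler's third law: T = 2π√(r³/μ) = 2π√((1.280×10¹¹)³ / 1.327×10²⁰).
r³/μ = 1.580×10¹³ s², so T = 2π × 3.975×10⁶ = 2.498×10⁷ s.
Converting: 2.498×10⁷ s ÷ 3600 = 6938 hours.

T ≈ 6940 hours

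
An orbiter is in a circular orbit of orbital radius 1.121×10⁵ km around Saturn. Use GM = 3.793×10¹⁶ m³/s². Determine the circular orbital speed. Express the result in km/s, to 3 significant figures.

r = 1.121×10⁵ km = 1.121×10⁸ m.
For a circular orbit v = √(μ/r) = √(3.793×10¹⁶ / 1.121×10⁸) = √(3.384×10⁸) = 18390 m/s.
That is 18.39 km/s.

v ≈ 18.4 km/s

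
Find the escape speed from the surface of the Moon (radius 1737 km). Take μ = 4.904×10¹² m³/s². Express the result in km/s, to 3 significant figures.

v_esc ≈ 2.38 km/s

r = R = 1.737×10⁶ m.
Escape speed v_esc = √(2μ/r) = √(2 × 4.904×10¹² / 1.737×10⁶) = √(5.647×10⁶) = 2376 m/s.
= 2.376 km/s.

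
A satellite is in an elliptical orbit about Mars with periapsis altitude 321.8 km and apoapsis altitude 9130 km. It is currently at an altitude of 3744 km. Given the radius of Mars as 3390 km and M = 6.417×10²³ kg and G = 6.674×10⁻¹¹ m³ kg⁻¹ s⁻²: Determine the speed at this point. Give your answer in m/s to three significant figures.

μ = GM = 6.674×10⁻¹¹ × 6.417×10²³ = 4.283×10¹³ m³/s².
r_p = 3390 + 321.8 = 3711.8 km = 3.7118×10⁶ m.
r_a = 3390 + 9130 = 12520 km = 1.2520×10⁷ m.
r = 3390 + 3744 = 7134.0 km = 7.134×10⁶ m.
Semi-major axis a = (r_p + r_a)/2 = 8115.9 km = 8.116×10⁶ m.
Vis-viva: v² = μ(2/r − 1/a) = 4.283×10¹³ × (2.803×10⁻⁷ − 1.232×10⁻⁷) = 6.730×10⁶ m²/s².
v = 2594 m/s.

v ≈ 2590 m/s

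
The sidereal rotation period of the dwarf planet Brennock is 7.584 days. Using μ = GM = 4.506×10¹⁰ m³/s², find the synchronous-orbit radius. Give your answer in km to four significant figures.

T = 7.584 days = 6.553×10⁵ s.
A synchronous orbit has period T, so by Kepler's third law a = (μT²/4π²)^(1/3).
μT²/4π² = 4.506×10¹⁰ × (6.553×10⁵)² / 39.48 = 4.901×10²⁰ m³.
a = 7.884×10⁶ m = 7884.1 km.

r_sync ≈ 7884 km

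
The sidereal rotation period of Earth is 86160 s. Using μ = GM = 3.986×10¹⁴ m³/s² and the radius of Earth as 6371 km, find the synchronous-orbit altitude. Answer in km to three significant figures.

h_sync ≈ 35800 km

A synchronous orbit has period T, so by Kepler's third law a = (μT²/4π²)^(1/3).
μT²/4π² = 3.986×10¹⁴ × (8.616×10⁴)² / 39.48 = 7.495×10²² m³.
a = 4.216×10⁷ m = 42163 km.
Altitude h = a − R = 42163 − 6371 = 35792 km.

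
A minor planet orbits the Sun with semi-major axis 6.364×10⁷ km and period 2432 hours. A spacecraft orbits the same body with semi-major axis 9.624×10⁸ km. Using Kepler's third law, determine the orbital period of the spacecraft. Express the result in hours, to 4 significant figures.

Kepler's third law: T² ∝ a³, so T₂ = T₁ (a₂/a₁)^(3/2).
a₂/a₁ = 15.12, (a₂/a₁)^(3/2) = 58.81.
T₂ = 2432 × 58.81 = 1.430×10⁵ hours.

T₂ ≈ 1.430×10⁵ hours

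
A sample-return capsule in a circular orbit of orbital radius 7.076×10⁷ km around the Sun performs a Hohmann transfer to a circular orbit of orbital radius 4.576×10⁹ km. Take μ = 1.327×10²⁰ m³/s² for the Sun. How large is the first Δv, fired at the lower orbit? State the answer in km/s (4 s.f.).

r₁ = 7.076×10⁷ km = 7.076×10¹⁰ m.
r₂ = 4.576×10⁹ km = 4.576×10¹² m.
Transfer ellipse a_t = (r₁ + r₂)/2 = 2.323×10¹² m.
At r₁: circular v_c1 = √(μ/r₁) = 43310 m/s; transfer-perihelion v_p = √[μ(2/r₁ − 1/a_t)] = 60770 m/s.
Δv₁ = v_p − v_c1 = 17470 m/s.
= 17.47 km/s.

Δv ≈ 17.47 km/s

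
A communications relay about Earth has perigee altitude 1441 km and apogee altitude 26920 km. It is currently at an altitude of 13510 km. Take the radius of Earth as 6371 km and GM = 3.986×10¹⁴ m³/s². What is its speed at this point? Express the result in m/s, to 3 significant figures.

r_p = 6371 + 1441 = 7812.0 km = 7.8120×10⁶ m.
r_a = 6371 + 26920 = 33291 km = 3.3291×10⁷ m.
r = 6371 + 13510 = 19881 km = 1.988×10⁷ m.
Semi-major axis a = (r_p + r_a)/2 = 20552 km = 2.055×10⁷ m.
Vis-viva: v² = μ(2/r − 1/a) = 3.986×10¹⁴ × (1.006×10⁻⁷ − 4.866×10⁻⁸) = 2.070×10⁷ m²/s².
v = 4550 m/s.

v ≈ 4550 m/s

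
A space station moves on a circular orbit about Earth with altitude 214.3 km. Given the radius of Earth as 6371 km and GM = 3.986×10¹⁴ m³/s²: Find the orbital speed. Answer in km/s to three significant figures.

r = 6371 + 214.3 = 6585.3 km = 6.5853×10⁶ m.
For a circular orbit v = √(μ/r) = √(3.986×10¹⁴ / 6.585×10⁶) = √(6.053×10⁷) = 7780 m/s.
That is 7.780 km/s.

v ≈ 7.78 km/s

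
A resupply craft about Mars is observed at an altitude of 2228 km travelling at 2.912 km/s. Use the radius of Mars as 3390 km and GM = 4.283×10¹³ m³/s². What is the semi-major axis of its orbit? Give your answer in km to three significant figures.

a ≈ 6330 km

r = 3390 + 2228 = 5618.0 km = 5.618×10⁶ m.
Vis-viva rearranged: 1/a = 2/r − v²/μ = 3.560×10⁻⁷ − 1.980×10⁻⁷ = 1.580×10⁻⁷ m⁻¹.
a = 6.329×10⁶ m = 6328.6 km.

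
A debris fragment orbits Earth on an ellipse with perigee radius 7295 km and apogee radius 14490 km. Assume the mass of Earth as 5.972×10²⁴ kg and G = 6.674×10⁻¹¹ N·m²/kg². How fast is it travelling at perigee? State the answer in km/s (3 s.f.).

μ = GM = 6.674×10⁻¹¹ × 5.972×10²⁴ = 3.986×10¹⁴ m³/s².
Semi-major axis a = (r_p + r_a)/2 = 10892 km = 1.089×10⁷ m.
Vis-viva: v² = μ(2/r − 1/a) = 3.986×10¹⁴ × (2.742×10⁻⁷ − 9.181×10⁻⁸) = 7.268×10⁷ m²/s².
v = 8525 m/s = 8.525 km/s.

v ≈ 8.53 km/s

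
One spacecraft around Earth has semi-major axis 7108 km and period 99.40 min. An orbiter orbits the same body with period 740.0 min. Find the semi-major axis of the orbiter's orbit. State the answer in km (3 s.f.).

Kepler's third law: a³ ∝ T², so a₂ = a₁ (T₂/T₁)^(2/3).
T₂/T₁ = 7.445, (T₂/T₁)^(2/3) = 3.813.
a₂ = 7108 × 3.813 = 27100 km.

a₂ ≈ 27100 km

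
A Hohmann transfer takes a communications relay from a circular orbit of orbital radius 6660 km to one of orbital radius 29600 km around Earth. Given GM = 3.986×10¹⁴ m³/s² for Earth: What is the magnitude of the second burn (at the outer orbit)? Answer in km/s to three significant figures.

Δv ≈ 1.45 km/s

r₁ = 6660 km = 6.660×10⁶ m.
r₂ = 29600 km = 2.960×10⁷ m.
Transfer ellipse a_t = (r₁ + r₂)/2 = 1.813×10⁷ m.
At r₁: circular v_c1 = √(μ/r₁) = 7736 m/s; transfer-perigee v_p = √[μ(2/r₁ − 1/a_t)] = 9885 m/s.
At r₂: circular v_c2 = √(μ/r₂) = 3670 m/s; transfer-apogee v_a = √[μ(2/r₂ − 1/a_t)] = 2224 m/s.
Δv₂ = v_c2 − v_a = 1446 m/s.
= 1.446 km/s.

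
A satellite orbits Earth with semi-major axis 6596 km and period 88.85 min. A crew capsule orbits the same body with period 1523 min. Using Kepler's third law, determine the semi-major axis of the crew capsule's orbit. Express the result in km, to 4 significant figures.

Kepler's third law: a³ ∝ T², so a₂ = a₁ (T₂/T₁)^(2/3).
T₂/T₁ = 17.14, (T₂/T₁)^(2/3) = 6.648.
a₂ = 6596 × 6.648 = 43850 km.

a₂ ≈ 43850 km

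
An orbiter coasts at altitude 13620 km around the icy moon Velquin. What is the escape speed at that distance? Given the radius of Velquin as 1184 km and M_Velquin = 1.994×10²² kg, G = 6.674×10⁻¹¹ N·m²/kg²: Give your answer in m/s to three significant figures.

μ = GM = 6.674×10⁻¹¹ × 1.994×10²² = 1.331×10¹² m³/s².
r = 1184 + 13620 = 14804 km = 1.4804×10⁷ m.
Escape speed v_esc = √(2μ/r) = √(2 × 1.331×10¹² / 1.480×10⁷) = √(1.798×10⁵) = 424.0 m/s.

v_esc ≈ 424 m/s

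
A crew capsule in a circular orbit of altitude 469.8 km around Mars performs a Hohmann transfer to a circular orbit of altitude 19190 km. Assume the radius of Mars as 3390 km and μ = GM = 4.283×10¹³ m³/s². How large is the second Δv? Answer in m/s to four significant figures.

r₁ = 3390 + 469.8 = 3859.8 km = 3.8598×10⁶ m.
r₂ = 3390 + 19190 = 22580 km = 2.2580×10⁷ m.
Transfer ellipse a_t = (r₁ + r₂)/2 = 1.322×10⁷ m.
At r₁: circular v_c1 = √(μ/r₁) = 3331 m/s; transfer-periapsis v_p = √[μ(2/r₁ − 1/a_t)] = 4354 m/s.
At r₂: circular v_c2 = √(μ/r₂) = 1377 m/s; transfer-apoapsis v_a = √[μ(2/r₂ − 1/a_t)] = 744.2 m/s.
Δv₂ = v_c2 − v_a = 633.1 m/s.

Δv ≈ 633.1 m/s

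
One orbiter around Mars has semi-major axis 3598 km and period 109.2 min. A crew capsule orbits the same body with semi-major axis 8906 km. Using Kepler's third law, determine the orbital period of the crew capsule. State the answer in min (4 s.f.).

Kepler's third law: T² ∝ a³, so T₂ = T₁ (a₂/a₁)^(3/2).
a₂/a₁ = 2.475, (a₂/a₁)^(3/2) = 3.894.
T₂ = 109.2 × 3.894 = 425.3 min.

T₂ ≈ 425.3 min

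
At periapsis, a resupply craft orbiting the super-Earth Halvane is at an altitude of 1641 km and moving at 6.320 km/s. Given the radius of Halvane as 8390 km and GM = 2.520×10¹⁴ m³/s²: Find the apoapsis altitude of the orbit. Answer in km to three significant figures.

r_p = 8390 + 1641 = 10031 km = 1.003×10⁷ m.
Specific energy ε = v²/2 − μ/r = -5.151×10⁶ J/kg, so a = −μ/(2ε) = 2.446×10⁷ m.
The apsides satisfy r_p + r_a = 2a, so the apoapsis radius is 2a − r_p = 3.889×10⁷ m = 38892 km.
Apoapsis altitude = 38892 − 8390 = 30502 km.

apoapsis altitude ≈ 30500 km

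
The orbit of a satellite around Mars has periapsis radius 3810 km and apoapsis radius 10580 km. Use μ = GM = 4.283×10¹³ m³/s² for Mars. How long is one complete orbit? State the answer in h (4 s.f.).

Semi-major axis a = (r_p + r_a)/2 = (3810.0 + 10580)/2 = 7195.0 km = 7.195×10⁶ m.
By Kepler's third law T = 2π√(a³/μ) = 2π × 2.949×10³ = 1.853×10⁴ s.
= 5.147 h.

T ≈ 5.147 h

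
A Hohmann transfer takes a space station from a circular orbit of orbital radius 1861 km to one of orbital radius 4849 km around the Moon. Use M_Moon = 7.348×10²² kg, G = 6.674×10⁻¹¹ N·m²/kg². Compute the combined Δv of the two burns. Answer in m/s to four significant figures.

μ = GM = 6.674×10⁻¹¹ × 7.348×10²² = 4.904×10¹² m³/s².
r₁ = 1861 km = 1.861×10⁶ m.
r₂ = 4849 km = 4.849×10⁶ m.
Transfer ellipse a_t = (r₁ + r₂)/2 = 3.355×10⁶ m.
At r₁: circular v_c1 = √(μ/r₁) = 1623 m/s; transfer-perilune v_p = √[μ(2/r₁ − 1/a_t)] = 1952 m/s.
Δv₁ = v_p − v_c1 = 328.2 m/s.
At r₂: circular v_c2 = √(μ/r₂) = 1006 m/s; transfer-apolune v_a = √[μ(2/r₂ − 1/a_t)] = 749.0 m/s.
Δv₂ = v_c2 − v_a = 256.7 m/s.
Total Δv = Δv₁ + Δv₂ = 584.9 m/s.

Δv_total ≈ 584.9 m/s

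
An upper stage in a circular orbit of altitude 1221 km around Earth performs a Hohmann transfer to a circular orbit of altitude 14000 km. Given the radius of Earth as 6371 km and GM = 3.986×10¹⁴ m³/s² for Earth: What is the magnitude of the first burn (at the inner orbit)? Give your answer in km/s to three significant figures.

Δv ≈ 1.50 km/s

r₁ = 6371 + 1221 = 7592.0 km = 7.5920×10⁶ m.
r₂ = 6371 + 14000 = 20371 km = 2.0371×10⁷ m.
Transfer ellipse a_t = (r₁ + r₂)/2 = 1.398×10⁷ m.
At r₁: circular v_c1 = √(μ/r₁) = 7246 m/s; transfer-perigee v_p = √[μ(2/r₁ − 1/a_t)] = 8746 m/s.
Δv₁ = v_p − v_c1 = 1500 m/s.
= 1.500 km/s.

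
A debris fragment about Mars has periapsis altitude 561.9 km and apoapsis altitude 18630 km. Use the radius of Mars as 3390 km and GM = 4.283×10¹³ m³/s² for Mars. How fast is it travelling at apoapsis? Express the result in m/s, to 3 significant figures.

v ≈ 769 m/s

r_p = 3390 + 561.9 = 3951.9 km = 3.9519×10⁶ m.
r_a = 3390 + 18630 = 22020 km = 2.2020×10⁷ m.
Semi-major axis a = (r_p + r_a)/2 = 12986 km = 1.299×10⁷ m.
Vis-viva: v² = μ(2/r − 1/a) = 4.283×10¹³ × (9.083×10⁻⁸ − 7.701×10⁻⁸) = 5.919×10⁵ m²/s².
v = 769.4 m/s.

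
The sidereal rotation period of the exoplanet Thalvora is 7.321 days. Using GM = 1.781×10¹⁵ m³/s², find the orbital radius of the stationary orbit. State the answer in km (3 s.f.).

T = 7.321 days = 6.325×10⁵ s.
A synchronous orbit has period T, so by Kepler's third law a = (μT²/4π²)^(1/3).
μT²/4π² = 1.781×10¹⁵ × (6.325×10⁵)² / 39.48 = 1.805×10²⁵ m³.
a = 2.623×10⁸ m = 2.6232×10⁵ km.

r_sync ≈ 2.62×10⁵ km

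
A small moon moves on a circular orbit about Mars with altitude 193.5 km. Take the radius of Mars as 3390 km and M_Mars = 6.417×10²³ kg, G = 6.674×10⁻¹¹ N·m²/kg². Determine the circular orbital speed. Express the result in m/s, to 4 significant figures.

μ = GM = 6.674×10⁻¹¹ × 6.417×10²³ = 4.283×10¹³ m³/s².
r = 3390 + 193.5 = 3583.5 km = 3.5835×10⁶ m.
For a circular orbit v = √(μ/r) = √(4.283×10¹³ / 3.584×10⁶) = √(1.195×10⁷) = 3457 m/s.

v ≈ 3457 m/s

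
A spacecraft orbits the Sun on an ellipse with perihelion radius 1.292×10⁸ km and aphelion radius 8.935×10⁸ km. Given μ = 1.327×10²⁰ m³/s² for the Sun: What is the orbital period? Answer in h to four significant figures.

Semi-major axis a = (r_p + r_a)/2 = (1.2920×10⁸ + 8.9350×10⁸)/2 = 5.1135×10⁸ km = 5.114×10¹¹ m.
By Kepler's third law T = 2π√(a³/μ) = 2π × 3.174×10⁷ = 1.994×10⁸ s.
= 55400 h.

T ≈ 55400 h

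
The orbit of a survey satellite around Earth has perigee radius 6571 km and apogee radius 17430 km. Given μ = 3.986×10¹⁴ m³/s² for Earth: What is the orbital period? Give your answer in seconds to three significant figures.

Semi-major axis a = (r_p + r_a)/2 = (6571.0 + 17430)/2 = 12000 km = 1.200×10⁷ m.
By Kepler's third law T = 2π√(a³/μ) = 2π × 2.082×10³ = 1.308×10⁴ s.

T ≈ 13100 seconds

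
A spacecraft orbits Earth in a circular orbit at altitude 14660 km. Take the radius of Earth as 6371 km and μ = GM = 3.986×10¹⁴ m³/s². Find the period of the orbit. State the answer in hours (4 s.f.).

T ≈ 8.431 hours

r = 6371 + 14660 = 21031 km = 2.1031×10⁷ m.
Kepler's third law: T = 2π√(r³/μ) = 2π√((2.103×10⁷)³ / 3.986×10¹⁴).
r³/μ = 2.334×10⁷ s², so T = 2π × 4.831×10³ = 3.035×10⁴ s.
Converting: 3.035×10⁴ s ÷ 3600 = 8.431 hours.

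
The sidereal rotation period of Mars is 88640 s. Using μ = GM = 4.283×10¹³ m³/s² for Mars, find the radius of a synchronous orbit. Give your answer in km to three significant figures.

r_sync ≈ 20400 km

A synchronous orbit has period T, so by Kepler's third law a = (μT²/4π²)^(1/3).
μT²/4π² = 4.283×10¹³ × (8.864×10⁴)² / 39.48 = 8.524×10²¹ m³.
a = 2.043×10⁷ m = 20428 km.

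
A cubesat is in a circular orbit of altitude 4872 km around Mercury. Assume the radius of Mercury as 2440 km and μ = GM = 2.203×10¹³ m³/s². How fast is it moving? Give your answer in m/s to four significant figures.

r = 2440 + 4872 = 7312.0 km = 7.3120×10⁶ m.
For a circular orbit v = √(μ/r) = √(2.203×10¹³ / 7.312×10⁶) = √(3.013×10⁶) = 1736 m/s.

v ≈ 1736 m/s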